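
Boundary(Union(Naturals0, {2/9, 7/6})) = Union({2/9, 7/6}, Naturals0)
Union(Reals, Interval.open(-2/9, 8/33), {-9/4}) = Interval(-oo, oo)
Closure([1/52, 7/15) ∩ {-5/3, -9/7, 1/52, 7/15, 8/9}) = {1/52}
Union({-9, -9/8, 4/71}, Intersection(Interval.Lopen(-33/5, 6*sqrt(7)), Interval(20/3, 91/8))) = Union({-9, -9/8, 4/71}, Interval(20/3, 91/8))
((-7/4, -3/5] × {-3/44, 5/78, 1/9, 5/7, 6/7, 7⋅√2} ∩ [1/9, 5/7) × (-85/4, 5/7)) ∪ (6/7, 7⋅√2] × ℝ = (6/7, 7⋅√2] × ℝ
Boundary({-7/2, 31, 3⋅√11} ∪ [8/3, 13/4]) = {-7/2, 8/3, 13/4, 31, 3⋅√11}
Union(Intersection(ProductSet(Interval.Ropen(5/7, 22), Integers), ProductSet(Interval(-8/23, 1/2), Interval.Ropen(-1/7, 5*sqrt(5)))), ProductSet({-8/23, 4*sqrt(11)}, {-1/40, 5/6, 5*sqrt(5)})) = ProductSet({-8/23, 4*sqrt(11)}, {-1/40, 5/6, 5*sqrt(5)})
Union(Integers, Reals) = Reals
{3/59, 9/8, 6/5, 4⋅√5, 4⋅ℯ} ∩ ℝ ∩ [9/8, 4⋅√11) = {9/8, 6/5, 4⋅√5, 4⋅ℯ}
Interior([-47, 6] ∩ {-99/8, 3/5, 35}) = ∅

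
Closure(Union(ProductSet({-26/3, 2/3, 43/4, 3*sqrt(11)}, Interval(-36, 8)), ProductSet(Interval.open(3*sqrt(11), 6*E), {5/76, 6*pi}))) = Union(ProductSet({-26/3, 2/3, 43/4, 3*sqrt(11)}, Interval(-36, 8)), ProductSet(Interval(3*sqrt(11), 6*E), {5/76, 6*pi}))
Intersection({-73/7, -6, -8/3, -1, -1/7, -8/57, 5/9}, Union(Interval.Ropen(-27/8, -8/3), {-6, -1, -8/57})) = {-6, -1, -8/57}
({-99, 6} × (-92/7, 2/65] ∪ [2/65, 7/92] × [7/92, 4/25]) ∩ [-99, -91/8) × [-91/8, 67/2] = {-99} × [-91/8, 2/65]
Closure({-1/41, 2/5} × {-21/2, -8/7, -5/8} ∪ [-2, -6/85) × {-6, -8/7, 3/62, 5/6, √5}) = ({-1/41, 2/5} × {-21/2, -8/7, -5/8}) ∪ ([-2, -6/85] × {-6, -8/7, 3/62, 5/6, √5})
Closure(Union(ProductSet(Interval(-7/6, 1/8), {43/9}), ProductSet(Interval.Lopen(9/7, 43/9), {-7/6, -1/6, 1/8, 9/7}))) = Union(ProductSet(Interval(-7/6, 1/8), {43/9}), ProductSet(Interval(9/7, 43/9), {-7/6, -1/6, 1/8, 9/7}))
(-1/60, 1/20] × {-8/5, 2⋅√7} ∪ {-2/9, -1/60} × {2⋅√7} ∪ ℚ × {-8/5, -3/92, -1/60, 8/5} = (ℚ × {-8/5, -3/92, -1/60, 8/5}) ∪ ({-2/9, -1/60} × {2⋅√7}) ∪ ((-1/60, 1/20] × {-8/5, 2⋅√7})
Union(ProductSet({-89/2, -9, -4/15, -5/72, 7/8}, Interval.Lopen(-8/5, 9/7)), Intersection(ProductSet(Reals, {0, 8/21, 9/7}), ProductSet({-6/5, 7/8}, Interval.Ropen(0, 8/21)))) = Union(ProductSet({-6/5, 7/8}, {0}), ProductSet({-89/2, -9, -4/15, -5/72, 7/8}, Interval.Lopen(-8/5, 9/7)))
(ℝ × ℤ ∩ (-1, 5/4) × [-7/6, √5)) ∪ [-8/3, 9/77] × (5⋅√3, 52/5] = ((-1, 5/4) × {-1, 0, 1, 2}) ∪ ([-8/3, 9/77] × (5⋅√3, 52/5])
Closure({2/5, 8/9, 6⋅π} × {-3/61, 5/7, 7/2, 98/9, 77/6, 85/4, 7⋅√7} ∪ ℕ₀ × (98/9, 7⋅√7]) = (ℕ₀ × [98/9, 7⋅√7]) ∪ ({2/5, 8/9, 6⋅π} × {-3/61, 5/7, 7/2, 98/9, 77/6, 85/4, 7⋅√7})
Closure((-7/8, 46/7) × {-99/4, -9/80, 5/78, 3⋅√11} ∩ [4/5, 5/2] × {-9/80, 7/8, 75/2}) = [4/5, 5/2] × {-9/80}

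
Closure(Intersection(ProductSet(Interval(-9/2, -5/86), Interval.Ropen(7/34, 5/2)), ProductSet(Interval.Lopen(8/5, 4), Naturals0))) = EmptySet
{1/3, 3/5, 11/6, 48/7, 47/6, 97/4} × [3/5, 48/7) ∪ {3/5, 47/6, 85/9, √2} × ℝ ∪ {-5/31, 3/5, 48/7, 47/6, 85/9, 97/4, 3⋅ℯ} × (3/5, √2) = ({3/5, 47/6, 85/9, √2} × ℝ) ∪ ({1/3, 3/5, 11/6, 48/7, 47/6, 97/4} × [3/5, 48/7)) ∪ ({-5/31, 3/5, 48/7, 47/6, 85/9, 97/4, 3⋅ℯ} × (3/5, √2))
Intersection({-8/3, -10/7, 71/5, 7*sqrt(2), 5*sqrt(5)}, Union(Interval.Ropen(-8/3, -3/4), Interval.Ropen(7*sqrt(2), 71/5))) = {-8/3, -10/7, 7*sqrt(2), 5*sqrt(5)}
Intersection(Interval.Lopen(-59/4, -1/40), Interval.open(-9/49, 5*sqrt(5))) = Interval.Lopen(-9/49, -1/40)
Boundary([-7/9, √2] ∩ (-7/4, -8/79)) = {-7/9, -8/79}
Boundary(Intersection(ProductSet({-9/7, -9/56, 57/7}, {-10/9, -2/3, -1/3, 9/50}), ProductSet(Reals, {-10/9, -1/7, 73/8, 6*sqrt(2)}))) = ProductSet({-9/7, -9/56, 57/7}, {-10/9})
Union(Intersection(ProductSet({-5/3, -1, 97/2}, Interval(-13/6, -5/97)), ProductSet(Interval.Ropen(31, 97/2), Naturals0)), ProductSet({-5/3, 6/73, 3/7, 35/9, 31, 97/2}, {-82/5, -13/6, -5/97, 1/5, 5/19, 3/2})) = ProductSet({-5/3, 6/73, 3/7, 35/9, 31, 97/2}, {-82/5, -13/6, -5/97, 1/5, 5/19, 3/2})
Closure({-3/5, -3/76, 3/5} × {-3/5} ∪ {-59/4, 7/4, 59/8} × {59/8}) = ({-59/4, 7/4, 59/8} × {59/8}) ∪ ({-3/5, -3/76, 3/5} × {-3/5})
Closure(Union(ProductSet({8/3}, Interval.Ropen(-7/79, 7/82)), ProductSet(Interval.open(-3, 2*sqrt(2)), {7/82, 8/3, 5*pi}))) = Union(ProductSet({8/3}, Interval(-7/79, 7/82)), ProductSet(Interval(-3, 2*sqrt(2)), {7/82, 8/3, 5*pi}))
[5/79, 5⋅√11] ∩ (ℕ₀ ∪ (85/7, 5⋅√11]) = {1, 2, …, 16} ∪ (85/7, 5⋅√11]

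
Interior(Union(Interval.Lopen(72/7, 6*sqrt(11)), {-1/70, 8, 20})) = Interval.open(72/7, 6*sqrt(11))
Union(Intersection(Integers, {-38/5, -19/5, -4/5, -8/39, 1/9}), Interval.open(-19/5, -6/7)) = Interval.open(-19/5, -6/7)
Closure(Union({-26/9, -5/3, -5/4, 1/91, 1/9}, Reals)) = Reals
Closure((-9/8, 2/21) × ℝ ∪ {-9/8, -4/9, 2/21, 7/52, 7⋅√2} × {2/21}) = ([-9/8, 2/21] × ℝ) ∪ ({-9/8, -4/9, 2/21, 7/52, 7⋅√2} × {2/21})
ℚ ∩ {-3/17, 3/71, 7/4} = {-3/17, 3/71, 7/4}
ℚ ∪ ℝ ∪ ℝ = ℝ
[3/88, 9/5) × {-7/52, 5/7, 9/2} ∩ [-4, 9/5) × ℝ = [3/88, 9/5) × {-7/52, 5/7, 9/2}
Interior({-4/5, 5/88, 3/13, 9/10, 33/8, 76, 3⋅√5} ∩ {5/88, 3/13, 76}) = ∅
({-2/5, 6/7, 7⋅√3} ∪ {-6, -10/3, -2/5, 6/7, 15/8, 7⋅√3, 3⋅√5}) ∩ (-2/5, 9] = {6/7, 15/8, 3⋅√5}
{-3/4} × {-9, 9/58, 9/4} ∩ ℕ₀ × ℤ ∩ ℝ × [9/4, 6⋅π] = ∅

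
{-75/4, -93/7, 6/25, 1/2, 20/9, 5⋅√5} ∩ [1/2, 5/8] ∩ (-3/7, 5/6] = {1/2}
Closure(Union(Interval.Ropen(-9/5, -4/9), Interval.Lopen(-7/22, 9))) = Union(Interval(-9/5, -4/9), Interval(-7/22, 9))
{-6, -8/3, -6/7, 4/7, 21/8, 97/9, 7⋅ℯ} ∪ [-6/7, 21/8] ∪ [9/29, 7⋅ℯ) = {-6, -8/3} ∪ [-6/7, 7⋅ℯ]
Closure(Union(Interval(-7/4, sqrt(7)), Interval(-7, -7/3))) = Union(Interval(-7, -7/3), Interval(-7/4, sqrt(7)))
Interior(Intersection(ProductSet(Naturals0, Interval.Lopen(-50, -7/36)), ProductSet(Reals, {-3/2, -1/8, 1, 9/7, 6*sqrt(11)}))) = EmptySet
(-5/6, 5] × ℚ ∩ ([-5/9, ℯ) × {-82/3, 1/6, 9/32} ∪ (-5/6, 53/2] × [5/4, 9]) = ([-5/9, ℯ) × {-82/3, 1/6, 9/32}) ∪ ((-5/6, 5] × (ℚ ∩ [5/4, 9]))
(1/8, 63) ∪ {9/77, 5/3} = {9/77} ∪ (1/8, 63)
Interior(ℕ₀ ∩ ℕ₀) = ∅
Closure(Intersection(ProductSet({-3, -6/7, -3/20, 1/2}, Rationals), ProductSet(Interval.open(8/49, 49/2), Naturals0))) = ProductSet({1/2}, Naturals0)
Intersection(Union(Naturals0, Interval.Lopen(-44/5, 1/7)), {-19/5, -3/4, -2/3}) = {-19/5, -3/4, -2/3}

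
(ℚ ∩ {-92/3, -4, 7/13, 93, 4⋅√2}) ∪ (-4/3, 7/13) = {-92/3, -4, 93} ∪ (-4/3, 7/13]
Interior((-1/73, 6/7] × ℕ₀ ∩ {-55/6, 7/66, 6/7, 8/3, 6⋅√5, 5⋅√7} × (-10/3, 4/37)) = ∅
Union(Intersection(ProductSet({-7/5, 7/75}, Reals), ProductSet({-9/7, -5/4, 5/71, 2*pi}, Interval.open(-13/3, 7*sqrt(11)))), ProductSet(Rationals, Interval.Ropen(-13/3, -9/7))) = ProductSet(Rationals, Interval.Ropen(-13/3, -9/7))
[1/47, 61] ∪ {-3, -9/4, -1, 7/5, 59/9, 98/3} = {-3, -9/4, -1} ∪ [1/47, 61]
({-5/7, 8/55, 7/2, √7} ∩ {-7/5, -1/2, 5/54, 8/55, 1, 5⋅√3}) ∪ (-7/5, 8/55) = (-7/5, 8/55]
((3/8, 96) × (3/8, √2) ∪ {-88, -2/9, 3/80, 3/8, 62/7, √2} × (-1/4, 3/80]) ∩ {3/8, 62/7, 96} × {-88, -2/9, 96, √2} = {3/8, 62/7} × {-2/9}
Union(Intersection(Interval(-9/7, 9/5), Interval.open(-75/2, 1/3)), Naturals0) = Union(Interval.Ropen(-9/7, 1/3), Naturals0)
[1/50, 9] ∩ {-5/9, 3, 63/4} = {3}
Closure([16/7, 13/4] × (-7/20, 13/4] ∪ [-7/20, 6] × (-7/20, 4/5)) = ({-7/20, 6} × [-7/20, 4/5]) ∪ ([-7/20, 6] × [-7/20, 4/5)) ∪ ([16/7, 13/4] × [-7/20, 13/4]) ∪ (([-7/20, 16/7] ∪ [13/4, 6]) × {-7/20, 4/5})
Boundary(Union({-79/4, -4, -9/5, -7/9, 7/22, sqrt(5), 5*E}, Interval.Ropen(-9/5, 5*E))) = {-79/4, -4, -9/5, 5*E}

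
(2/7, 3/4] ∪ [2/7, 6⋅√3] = [2/7, 6⋅√3]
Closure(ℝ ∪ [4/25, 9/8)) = (-∞, ∞)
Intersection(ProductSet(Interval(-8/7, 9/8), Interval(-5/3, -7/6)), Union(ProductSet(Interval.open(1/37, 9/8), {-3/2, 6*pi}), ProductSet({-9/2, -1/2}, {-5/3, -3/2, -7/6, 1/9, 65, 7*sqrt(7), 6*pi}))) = Union(ProductSet({-1/2}, {-5/3, -3/2, -7/6}), ProductSet(Interval.open(1/37, 9/8), {-3/2}))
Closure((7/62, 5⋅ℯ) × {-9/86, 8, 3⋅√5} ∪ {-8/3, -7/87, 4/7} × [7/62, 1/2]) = ({-8/3, -7/87, 4/7} × [7/62, 1/2]) ∪ ([7/62, 5⋅ℯ] × {-9/86, 8, 3⋅√5})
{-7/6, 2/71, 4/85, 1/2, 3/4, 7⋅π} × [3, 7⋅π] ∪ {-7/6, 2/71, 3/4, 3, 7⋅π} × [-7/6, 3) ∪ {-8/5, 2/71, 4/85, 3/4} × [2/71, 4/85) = ({-8/5, 2/71, 4/85, 3/4} × [2/71, 4/85)) ∪ ({-7/6, 2/71, 3/4, 3, 7⋅π} × [-7/6, 3)) ∪ ({-7/6, 2/71, 4/85, 1/2, 3/4, 7⋅π} × [3, 7⋅π])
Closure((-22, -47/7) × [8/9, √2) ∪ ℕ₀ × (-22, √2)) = ({-22, -47/7} × [8/9, √2]) ∪ ([-22, -47/7] × {8/9, √2}) ∪ ((-22, -47/7) × [8/9, √2)) ∪ ((ℕ₀ ∪ (ℕ₀ \ (-22, -47/7))) × [-22, √2])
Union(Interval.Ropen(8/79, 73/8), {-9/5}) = Union({-9/5}, Interval.Ropen(8/79, 73/8))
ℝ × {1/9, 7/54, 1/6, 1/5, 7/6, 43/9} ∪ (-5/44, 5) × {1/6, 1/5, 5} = (ℝ × {1/9, 7/54, 1/6, 1/5, 7/6, 43/9}) ∪ ((-5/44, 5) × {1/6, 1/5, 5})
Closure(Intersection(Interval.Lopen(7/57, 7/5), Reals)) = Interval(7/57, 7/5)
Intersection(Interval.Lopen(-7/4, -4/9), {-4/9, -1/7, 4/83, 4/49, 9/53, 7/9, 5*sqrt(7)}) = {-4/9}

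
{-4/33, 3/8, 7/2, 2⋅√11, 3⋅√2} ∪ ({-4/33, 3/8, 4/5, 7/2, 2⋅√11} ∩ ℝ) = {-4/33, 3/8, 4/5, 7/2, 2⋅√11, 3⋅√2}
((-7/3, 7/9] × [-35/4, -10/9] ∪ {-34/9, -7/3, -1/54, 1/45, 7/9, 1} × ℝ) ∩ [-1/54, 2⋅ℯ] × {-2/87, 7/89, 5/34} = {-1/54, 1/45, 7/9, 1} × {-2/87, 7/89, 5/34}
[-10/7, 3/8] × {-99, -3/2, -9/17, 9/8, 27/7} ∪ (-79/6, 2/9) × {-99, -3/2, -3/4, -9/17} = ((-79/6, 2/9) × {-99, -3/2, -3/4, -9/17}) ∪ ([-10/7, 3/8] × {-99, -3/2, -9/17, 9/8, 27/7})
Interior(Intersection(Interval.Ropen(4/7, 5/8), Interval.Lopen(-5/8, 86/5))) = Interval.open(4/7, 5/8)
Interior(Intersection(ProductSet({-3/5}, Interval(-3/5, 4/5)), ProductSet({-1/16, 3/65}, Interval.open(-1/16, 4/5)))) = EmptySet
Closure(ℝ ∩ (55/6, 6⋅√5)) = [55/6, 6⋅√5]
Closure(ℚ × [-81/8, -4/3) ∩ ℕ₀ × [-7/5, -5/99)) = ℕ₀ × [-7/5, -4/3]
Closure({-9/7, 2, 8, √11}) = {-9/7, 2, 8, √11}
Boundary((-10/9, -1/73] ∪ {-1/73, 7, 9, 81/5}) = {-10/9, -1/73, 7, 9, 81/5}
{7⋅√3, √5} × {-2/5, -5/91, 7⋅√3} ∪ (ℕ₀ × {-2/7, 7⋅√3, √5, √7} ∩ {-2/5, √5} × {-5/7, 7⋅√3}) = {7⋅√3, √5} × {-2/5, -5/91, 7⋅√3}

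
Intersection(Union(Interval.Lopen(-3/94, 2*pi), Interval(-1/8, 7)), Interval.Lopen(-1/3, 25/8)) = Interval(-1/8, 25/8)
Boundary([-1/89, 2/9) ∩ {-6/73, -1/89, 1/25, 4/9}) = {-1/89, 1/25}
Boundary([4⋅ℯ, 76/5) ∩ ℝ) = {76/5, 4⋅ℯ}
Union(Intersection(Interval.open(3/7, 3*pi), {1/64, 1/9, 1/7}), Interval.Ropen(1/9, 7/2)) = Interval.Ropen(1/9, 7/2)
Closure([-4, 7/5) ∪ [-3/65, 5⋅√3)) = [-4, 5⋅√3]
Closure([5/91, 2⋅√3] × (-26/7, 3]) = [5/91, 2⋅√3] × [-26/7, 3]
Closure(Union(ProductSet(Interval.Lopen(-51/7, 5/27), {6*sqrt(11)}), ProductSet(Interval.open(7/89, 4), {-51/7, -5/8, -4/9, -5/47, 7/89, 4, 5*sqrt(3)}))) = Union(ProductSet(Interval(-51/7, 5/27), {6*sqrt(11)}), ProductSet(Interval(7/89, 4), {-51/7, -5/8, -4/9, -5/47, 7/89, 4, 5*sqrt(3)}))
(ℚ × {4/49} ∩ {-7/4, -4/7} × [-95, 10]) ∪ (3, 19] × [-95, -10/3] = ({-7/4, -4/7} × {4/49}) ∪ ((3, 19] × [-95, -10/3])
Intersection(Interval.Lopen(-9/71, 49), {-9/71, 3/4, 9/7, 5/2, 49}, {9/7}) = {9/7}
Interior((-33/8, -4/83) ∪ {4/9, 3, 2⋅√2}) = (-33/8, -4/83)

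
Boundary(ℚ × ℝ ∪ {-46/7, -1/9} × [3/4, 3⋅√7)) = ℝ × ℝ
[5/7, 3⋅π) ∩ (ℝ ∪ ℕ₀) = [5/7, 3⋅π)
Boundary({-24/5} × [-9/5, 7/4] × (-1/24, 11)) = {-24/5} × [-9/5, 7/4] × [-1/24, 11]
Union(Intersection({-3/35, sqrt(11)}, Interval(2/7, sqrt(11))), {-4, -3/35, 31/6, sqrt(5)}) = {-4, -3/35, 31/6, sqrt(11), sqrt(5)}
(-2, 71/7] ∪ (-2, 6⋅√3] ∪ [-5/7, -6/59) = (-2, 6⋅√3]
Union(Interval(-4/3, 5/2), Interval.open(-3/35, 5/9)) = Interval(-4/3, 5/2)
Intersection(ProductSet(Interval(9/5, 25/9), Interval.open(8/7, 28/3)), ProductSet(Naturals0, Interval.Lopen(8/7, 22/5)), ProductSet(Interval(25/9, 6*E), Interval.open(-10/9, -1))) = EmptySet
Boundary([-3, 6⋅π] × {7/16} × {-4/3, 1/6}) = [-3, 6⋅π] × {7/16} × {-4/3, 1/6}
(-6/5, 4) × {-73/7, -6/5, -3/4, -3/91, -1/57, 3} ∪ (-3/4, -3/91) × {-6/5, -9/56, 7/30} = ((-3/4, -3/91) × {-6/5, -9/56, 7/30}) ∪ ((-6/5, 4) × {-73/7, -6/5, -3/4, -3/91, -1/57, 3})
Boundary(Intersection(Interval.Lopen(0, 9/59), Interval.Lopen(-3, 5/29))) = {0, 9/59}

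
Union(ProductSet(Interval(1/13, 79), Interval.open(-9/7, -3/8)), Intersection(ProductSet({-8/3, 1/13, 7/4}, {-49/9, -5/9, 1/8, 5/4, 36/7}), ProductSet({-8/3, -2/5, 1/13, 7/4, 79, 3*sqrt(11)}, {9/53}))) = ProductSet(Interval(1/13, 79), Interval.open(-9/7, -3/8))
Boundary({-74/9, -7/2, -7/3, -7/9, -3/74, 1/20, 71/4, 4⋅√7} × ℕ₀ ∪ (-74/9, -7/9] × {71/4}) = ([-74/9, -7/9] × {71/4}) ∪ ({-74/9, -7/2, -7/3, -7/9, -3/74, 1/20, 71/4, 4⋅√7} × ℕ₀)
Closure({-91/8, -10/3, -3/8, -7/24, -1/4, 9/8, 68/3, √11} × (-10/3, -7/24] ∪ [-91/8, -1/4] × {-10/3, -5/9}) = ([-91/8, -1/4] × {-10/3, -5/9}) ∪ ({-91/8, -10/3, -3/8, -7/24, -1/4, 9/8, 68/3, √11} × [-10/3, -7/24])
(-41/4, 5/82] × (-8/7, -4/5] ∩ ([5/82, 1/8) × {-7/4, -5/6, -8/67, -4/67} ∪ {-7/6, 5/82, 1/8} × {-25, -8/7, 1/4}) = {5/82} × {-5/6}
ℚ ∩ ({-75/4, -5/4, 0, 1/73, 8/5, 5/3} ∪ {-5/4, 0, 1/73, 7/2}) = {-75/4, -5/4, 0, 1/73, 8/5, 5/3, 7/2}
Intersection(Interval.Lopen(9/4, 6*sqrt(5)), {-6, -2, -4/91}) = EmptySet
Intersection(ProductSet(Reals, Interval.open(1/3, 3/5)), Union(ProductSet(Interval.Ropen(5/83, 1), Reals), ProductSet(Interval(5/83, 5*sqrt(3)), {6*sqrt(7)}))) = ProductSet(Interval.Ropen(5/83, 1), Interval.open(1/3, 3/5))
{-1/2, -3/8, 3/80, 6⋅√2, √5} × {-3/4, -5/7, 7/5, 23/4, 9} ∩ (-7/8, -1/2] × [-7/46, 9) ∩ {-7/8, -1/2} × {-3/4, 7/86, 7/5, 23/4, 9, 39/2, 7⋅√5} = {-1/2} × {7/5, 23/4}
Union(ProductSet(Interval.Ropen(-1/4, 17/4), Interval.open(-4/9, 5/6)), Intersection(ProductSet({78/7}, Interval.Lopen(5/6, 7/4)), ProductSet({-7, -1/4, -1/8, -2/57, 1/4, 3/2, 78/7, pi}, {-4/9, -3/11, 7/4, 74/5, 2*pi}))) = Union(ProductSet({78/7}, {7/4}), ProductSet(Interval.Ropen(-1/4, 17/4), Interval.open(-4/9, 5/6)))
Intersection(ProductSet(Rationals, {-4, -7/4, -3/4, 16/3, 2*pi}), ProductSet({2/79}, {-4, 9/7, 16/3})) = ProductSet({2/79}, {-4, 16/3})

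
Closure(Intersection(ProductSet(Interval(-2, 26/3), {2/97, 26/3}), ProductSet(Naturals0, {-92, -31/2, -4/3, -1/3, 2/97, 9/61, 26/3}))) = ProductSet(Range(0, 9, 1), {2/97, 26/3})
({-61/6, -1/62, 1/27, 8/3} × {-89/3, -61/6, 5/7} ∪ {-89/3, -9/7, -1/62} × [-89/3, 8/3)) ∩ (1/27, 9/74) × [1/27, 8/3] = ∅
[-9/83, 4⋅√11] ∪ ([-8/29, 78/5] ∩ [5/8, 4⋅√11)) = [-9/83, 4⋅√11]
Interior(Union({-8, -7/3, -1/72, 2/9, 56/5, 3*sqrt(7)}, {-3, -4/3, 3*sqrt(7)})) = EmptySet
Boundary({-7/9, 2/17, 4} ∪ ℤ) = ℤ ∪ {-7/9, 2/17}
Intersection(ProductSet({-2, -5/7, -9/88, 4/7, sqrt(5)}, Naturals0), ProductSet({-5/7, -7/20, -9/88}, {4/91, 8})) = ProductSet({-5/7, -9/88}, {8})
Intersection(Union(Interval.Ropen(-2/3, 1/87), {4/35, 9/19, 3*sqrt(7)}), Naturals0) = Range(0, 1, 1)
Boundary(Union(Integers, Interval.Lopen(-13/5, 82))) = Union(Complement(Integers, Interval.open(-13/5, 82)), {-13/5})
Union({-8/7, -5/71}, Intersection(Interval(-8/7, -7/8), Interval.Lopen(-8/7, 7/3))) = Union({-5/71}, Interval(-8/7, -7/8))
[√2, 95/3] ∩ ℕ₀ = {2, 3, …, 31}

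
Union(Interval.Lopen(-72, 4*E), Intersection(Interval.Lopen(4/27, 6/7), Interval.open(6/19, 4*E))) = Interval.Lopen(-72, 4*E)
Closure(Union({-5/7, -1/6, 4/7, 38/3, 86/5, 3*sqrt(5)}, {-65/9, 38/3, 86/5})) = {-65/9, -5/7, -1/6, 4/7, 38/3, 86/5, 3*sqrt(5)}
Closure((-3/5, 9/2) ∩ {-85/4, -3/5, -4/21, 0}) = {-4/21, 0}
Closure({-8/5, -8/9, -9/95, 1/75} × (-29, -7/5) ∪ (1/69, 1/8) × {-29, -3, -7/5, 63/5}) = ({-8/5, -8/9, -9/95, 1/75} × [-29, -7/5]) ∪ ([1/69, 1/8] × {-29, -3, -7/5, 63/5})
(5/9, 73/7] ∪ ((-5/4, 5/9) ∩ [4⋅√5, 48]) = (5/9, 73/7]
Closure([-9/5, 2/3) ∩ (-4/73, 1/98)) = [-4/73, 1/98]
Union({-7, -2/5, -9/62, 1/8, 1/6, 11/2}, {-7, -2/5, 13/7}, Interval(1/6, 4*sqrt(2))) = Union({-7, -2/5, -9/62, 1/8}, Interval(1/6, 4*sqrt(2)))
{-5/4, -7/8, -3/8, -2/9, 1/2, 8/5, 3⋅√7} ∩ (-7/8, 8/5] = {-3/8, -2/9, 1/2, 8/5}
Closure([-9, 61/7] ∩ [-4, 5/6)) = [-4, 5/6]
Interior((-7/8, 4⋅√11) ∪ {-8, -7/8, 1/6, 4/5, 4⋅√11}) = (-7/8, 4⋅√11)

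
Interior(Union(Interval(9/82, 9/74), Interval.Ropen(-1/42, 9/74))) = Interval.open(-1/42, 9/74)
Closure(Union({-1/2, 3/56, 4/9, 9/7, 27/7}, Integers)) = Union({-1/2, 3/56, 4/9, 9/7, 27/7}, Integers)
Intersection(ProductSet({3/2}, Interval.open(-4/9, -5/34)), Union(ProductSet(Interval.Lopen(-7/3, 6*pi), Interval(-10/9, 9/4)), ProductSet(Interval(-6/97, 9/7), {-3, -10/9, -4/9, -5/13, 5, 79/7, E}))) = ProductSet({3/2}, Interval.open(-4/9, -5/34))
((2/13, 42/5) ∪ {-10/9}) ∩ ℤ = {1, 2, …, 8}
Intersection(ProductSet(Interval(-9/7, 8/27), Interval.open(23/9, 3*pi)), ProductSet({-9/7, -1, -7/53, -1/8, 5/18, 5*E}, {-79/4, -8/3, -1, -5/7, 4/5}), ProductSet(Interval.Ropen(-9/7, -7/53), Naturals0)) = EmptySet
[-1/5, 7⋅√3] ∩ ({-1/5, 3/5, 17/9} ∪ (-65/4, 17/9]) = [-1/5, 17/9]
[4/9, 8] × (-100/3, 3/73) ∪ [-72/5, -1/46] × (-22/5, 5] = ([-72/5, -1/46] × (-22/5, 5]) ∪ ([4/9, 8] × (-100/3, 3/73))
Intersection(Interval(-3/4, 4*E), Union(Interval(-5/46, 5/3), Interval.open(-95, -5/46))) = Interval(-3/4, 5/3)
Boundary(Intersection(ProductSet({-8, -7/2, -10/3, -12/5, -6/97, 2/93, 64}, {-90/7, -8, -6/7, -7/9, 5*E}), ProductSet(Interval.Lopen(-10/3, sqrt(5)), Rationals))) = ProductSet({-12/5, -6/97, 2/93}, {-90/7, -8, -6/7, -7/9})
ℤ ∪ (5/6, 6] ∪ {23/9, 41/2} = ℤ ∪ (5/6, 6] ∪ {41/2}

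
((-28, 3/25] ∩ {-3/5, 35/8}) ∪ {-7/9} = {-7/9, -3/5}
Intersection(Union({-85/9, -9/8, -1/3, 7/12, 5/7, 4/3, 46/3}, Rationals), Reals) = Rationals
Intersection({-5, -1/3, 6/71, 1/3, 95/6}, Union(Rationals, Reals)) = {-5, -1/3, 6/71, 1/3, 95/6}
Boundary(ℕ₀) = ℕ₀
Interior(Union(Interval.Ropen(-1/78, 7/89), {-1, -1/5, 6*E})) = Interval.open(-1/78, 7/89)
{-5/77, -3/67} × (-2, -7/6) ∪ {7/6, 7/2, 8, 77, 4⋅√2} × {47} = ({-5/77, -3/67} × (-2, -7/6)) ∪ ({7/6, 7/2, 8, 77, 4⋅√2} × {47})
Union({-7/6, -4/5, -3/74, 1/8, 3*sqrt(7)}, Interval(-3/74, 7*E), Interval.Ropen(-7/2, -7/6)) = Union({-4/5}, Interval(-7/2, -7/6), Interval(-3/74, 7*E))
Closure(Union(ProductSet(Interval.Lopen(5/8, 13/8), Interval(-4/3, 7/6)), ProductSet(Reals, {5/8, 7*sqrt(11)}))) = Union(ProductSet(Interval(-oo, oo), {5/8, 7*sqrt(11)}), ProductSet(Interval(5/8, 13/8), Interval(-4/3, 7/6)))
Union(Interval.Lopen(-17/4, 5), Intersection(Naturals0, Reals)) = Union(Interval.Lopen(-17/4, 5), Naturals0)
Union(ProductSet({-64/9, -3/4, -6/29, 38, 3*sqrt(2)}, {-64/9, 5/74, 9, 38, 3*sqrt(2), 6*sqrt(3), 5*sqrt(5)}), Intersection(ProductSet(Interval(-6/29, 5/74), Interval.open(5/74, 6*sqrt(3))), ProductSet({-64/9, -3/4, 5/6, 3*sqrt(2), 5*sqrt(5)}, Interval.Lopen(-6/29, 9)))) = ProductSet({-64/9, -3/4, -6/29, 38, 3*sqrt(2)}, {-64/9, 5/74, 9, 38, 3*sqrt(2), 6*sqrt(3), 5*sqrt(5)})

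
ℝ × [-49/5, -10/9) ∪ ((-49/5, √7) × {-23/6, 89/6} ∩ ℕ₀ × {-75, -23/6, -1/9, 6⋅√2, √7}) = ℝ × [-49/5, -10/9)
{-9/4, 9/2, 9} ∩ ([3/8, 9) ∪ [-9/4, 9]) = {-9/4, 9/2, 9}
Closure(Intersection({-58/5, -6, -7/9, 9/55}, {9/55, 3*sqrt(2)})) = {9/55}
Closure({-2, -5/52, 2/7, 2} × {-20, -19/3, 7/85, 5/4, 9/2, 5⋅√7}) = {-2, -5/52, 2/7, 2} × {-20, -19/3, 7/85, 5/4, 9/2, 5⋅√7}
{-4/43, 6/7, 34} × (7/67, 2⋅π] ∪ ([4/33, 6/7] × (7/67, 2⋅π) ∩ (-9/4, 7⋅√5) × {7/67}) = {-4/43, 6/7, 34} × (7/67, 2⋅π]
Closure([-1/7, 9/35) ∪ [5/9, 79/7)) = [-1/7, 9/35] ∪ [5/9, 79/7]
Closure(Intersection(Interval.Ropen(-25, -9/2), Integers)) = Range(-25, -4, 1)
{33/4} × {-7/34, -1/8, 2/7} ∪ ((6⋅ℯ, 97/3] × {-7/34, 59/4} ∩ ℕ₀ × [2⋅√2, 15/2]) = {33/4} × {-7/34, -1/8, 2/7}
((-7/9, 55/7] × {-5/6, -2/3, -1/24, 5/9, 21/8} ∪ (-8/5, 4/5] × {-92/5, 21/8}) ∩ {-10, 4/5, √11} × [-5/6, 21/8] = {4/5, √11} × {-5/6, -2/3, -1/24, 5/9, 21/8}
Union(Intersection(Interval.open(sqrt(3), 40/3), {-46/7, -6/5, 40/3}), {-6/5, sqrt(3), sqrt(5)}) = {-6/5, sqrt(3), sqrt(5)}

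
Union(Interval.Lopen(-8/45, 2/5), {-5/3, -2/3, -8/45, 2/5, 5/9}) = Union({-5/3, -2/3, 5/9}, Interval(-8/45, 2/5))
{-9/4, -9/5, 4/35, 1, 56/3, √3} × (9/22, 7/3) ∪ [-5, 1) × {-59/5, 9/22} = ([-5, 1) × {-59/5, 9/22}) ∪ ({-9/4, -9/5, 4/35, 1, 56/3, √3} × (9/22, 7/3))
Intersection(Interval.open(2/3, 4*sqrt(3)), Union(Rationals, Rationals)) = Intersection(Interval.open(2/3, 4*sqrt(3)), Rationals)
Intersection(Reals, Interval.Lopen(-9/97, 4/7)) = Interval.Lopen(-9/97, 4/7)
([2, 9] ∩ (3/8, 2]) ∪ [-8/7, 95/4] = [-8/7, 95/4]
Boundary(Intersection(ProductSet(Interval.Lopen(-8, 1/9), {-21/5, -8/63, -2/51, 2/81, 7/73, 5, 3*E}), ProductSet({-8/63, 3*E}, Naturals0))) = ProductSet({-8/63}, {5})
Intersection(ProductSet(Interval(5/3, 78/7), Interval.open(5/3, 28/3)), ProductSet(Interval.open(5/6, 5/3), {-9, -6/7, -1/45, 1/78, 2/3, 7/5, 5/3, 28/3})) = EmptySet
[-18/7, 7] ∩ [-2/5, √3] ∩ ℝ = [-2/5, √3]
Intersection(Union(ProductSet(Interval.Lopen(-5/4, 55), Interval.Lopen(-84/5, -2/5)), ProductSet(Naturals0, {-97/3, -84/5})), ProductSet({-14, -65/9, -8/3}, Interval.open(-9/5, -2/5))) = EmptySet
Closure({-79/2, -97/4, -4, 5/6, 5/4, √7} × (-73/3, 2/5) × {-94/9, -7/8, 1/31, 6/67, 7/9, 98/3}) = {-79/2, -97/4, -4, 5/6, 5/4, √7} × [-73/3, 2/5] × {-94/9, -7/8, 1/31, 6/67, 7/9, 98/3}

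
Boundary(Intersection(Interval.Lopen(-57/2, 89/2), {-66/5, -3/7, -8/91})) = {-66/5, -3/7, -8/91}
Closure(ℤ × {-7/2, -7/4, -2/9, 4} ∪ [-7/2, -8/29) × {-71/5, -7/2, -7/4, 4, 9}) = (ℤ × {-7/2, -7/4, -2/9, 4}) ∪ ([-7/2, -8/29] × {-71/5, -7/2, -7/4, 4, 9})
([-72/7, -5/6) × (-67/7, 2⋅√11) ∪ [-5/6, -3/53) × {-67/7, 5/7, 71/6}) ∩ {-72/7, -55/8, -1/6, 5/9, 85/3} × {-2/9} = {-72/7, -55/8} × {-2/9}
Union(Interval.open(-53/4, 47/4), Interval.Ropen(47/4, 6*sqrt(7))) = Interval.open(-53/4, 6*sqrt(7))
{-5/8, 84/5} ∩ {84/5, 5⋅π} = {84/5}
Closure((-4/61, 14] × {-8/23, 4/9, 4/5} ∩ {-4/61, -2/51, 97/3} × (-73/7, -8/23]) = {-2/51} × {-8/23}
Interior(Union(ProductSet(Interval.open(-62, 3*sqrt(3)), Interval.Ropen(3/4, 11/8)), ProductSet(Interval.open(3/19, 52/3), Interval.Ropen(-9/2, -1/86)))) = Union(ProductSet(Interval.open(-62, 3*sqrt(3)), Interval.open(3/4, 11/8)), ProductSet(Interval.open(3/19, 52/3), Interval.open(-9/2, -1/86)))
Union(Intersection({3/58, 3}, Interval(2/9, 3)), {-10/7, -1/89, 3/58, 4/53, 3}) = {-10/7, -1/89, 3/58, 4/53, 3}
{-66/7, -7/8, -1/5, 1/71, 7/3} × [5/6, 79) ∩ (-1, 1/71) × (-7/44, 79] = {-7/8, -1/5} × [5/6, 79)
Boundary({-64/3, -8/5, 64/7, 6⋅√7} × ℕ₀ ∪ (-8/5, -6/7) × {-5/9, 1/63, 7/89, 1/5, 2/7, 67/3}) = ({-64/3, -8/5, 64/7, 6⋅√7} × ℕ₀) ∪ ([-8/5, -6/7] × {-5/9, 1/63, 7/89, 1/5, 2/7, 67/3})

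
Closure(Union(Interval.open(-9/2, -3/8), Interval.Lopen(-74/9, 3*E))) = Interval(-74/9, 3*E)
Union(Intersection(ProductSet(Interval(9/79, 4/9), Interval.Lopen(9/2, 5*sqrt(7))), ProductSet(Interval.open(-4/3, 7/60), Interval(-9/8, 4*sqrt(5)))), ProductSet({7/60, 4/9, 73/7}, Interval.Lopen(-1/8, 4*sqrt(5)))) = Union(ProductSet({7/60, 4/9, 73/7}, Interval.Lopen(-1/8, 4*sqrt(5))), ProductSet(Interval.Ropen(9/79, 7/60), Interval.Lopen(9/2, 4*sqrt(5))))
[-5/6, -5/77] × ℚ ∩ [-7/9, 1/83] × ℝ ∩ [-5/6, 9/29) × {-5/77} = [-7/9, -5/77] × {-5/77}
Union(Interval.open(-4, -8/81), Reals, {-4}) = Interval(-oo, oo)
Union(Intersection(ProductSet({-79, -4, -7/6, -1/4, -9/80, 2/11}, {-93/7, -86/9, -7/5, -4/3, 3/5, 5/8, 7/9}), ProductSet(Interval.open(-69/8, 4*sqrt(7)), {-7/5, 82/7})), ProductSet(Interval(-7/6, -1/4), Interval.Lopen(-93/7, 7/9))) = Union(ProductSet({-4, -7/6, -1/4, -9/80, 2/11}, {-7/5}), ProductSet(Interval(-7/6, -1/4), Interval.Lopen(-93/7, 7/9)))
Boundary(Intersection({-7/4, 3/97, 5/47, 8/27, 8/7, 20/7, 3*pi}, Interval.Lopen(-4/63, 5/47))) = {3/97, 5/47}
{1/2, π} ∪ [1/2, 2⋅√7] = [1/2, 2⋅√7]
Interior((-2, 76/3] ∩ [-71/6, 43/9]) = (-2, 43/9)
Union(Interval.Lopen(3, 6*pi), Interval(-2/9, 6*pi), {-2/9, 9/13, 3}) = Interval(-2/9, 6*pi)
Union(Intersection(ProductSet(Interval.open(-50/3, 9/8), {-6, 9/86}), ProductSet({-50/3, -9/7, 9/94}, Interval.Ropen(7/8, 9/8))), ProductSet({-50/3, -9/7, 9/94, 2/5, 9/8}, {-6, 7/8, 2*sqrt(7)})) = ProductSet({-50/3, -9/7, 9/94, 2/5, 9/8}, {-6, 7/8, 2*sqrt(7)})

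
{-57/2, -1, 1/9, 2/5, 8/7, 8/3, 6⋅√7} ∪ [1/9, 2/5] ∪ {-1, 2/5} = {-57/2, -1, 8/7, 8/3, 6⋅√7} ∪ [1/9, 2/5]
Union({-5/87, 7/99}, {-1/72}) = {-5/87, -1/72, 7/99}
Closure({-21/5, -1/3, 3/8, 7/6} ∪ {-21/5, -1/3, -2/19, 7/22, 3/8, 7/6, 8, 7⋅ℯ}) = {-21/5, -1/3, -2/19, 7/22, 3/8, 7/6, 8, 7⋅ℯ}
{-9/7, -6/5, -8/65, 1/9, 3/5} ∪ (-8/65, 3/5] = {-9/7, -6/5} ∪ [-8/65, 3/5]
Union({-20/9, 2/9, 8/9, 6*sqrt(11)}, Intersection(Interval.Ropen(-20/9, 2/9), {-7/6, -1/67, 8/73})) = {-20/9, -7/6, -1/67, 8/73, 2/9, 8/9, 6*sqrt(11)}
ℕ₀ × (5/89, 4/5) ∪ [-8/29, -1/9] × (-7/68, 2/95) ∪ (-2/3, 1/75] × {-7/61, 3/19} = (ℕ₀ × (5/89, 4/5)) ∪ ((-2/3, 1/75] × {-7/61, 3/19}) ∪ ([-8/29, -1/9] × (-7/68, 2/95))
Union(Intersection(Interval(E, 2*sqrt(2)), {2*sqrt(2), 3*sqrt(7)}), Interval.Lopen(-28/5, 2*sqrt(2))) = Interval.Lopen(-28/5, 2*sqrt(2))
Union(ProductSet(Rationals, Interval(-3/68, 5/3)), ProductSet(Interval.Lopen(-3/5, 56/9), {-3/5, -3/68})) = Union(ProductSet(Interval.Lopen(-3/5, 56/9), {-3/5, -3/68}), ProductSet(Rationals, Interval(-3/68, 5/3)))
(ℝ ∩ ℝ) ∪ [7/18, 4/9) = (-∞, ∞)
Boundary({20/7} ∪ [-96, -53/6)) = {-96, -53/6, 20/7}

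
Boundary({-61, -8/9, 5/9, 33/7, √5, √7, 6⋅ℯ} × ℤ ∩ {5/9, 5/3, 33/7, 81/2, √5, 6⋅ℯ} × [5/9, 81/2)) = {5/9, 33/7, √5, 6⋅ℯ} × {1, 2, …, 40}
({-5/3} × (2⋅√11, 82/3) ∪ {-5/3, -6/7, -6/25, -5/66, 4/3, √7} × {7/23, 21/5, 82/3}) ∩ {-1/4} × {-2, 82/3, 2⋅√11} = ∅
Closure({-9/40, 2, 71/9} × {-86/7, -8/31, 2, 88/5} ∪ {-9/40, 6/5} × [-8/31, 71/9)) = ({-9/40, 6/5} × [-8/31, 71/9]) ∪ ({-9/40, 2, 71/9} × {-86/7, -8/31, 2, 88/5})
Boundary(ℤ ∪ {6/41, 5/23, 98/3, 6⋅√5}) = ℤ ∪ {6/41, 5/23, 98/3, 6⋅√5}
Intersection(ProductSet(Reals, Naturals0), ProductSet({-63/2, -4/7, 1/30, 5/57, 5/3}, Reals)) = ProductSet({-63/2, -4/7, 1/30, 5/57, 5/3}, Naturals0)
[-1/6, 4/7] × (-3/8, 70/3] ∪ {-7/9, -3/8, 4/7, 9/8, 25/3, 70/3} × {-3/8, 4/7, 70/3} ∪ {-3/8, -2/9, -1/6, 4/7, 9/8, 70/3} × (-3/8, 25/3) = ([-1/6, 4/7] × (-3/8, 70/3]) ∪ ({-7/9, -3/8, 4/7, 9/8, 25/3, 70/3} × {-3/8, 4/7, 70/3}) ∪ ({-3/8, -2/9, -1/6, 4/7, 9/8, 70/3} × (-3/8, 25/3))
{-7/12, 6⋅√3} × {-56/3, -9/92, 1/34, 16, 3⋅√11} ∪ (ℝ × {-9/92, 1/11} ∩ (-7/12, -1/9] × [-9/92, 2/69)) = ((-7/12, -1/9] × {-9/92}) ∪ ({-7/12, 6⋅√3} × {-56/3, -9/92, 1/34, 16, 3⋅√11})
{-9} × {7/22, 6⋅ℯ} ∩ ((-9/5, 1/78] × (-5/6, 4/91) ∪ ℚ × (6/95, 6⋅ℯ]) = {-9} × {7/22, 6⋅ℯ}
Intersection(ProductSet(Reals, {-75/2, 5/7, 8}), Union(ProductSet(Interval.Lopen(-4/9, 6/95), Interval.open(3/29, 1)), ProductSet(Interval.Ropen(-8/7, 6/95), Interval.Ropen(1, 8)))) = ProductSet(Interval.Lopen(-4/9, 6/95), {5/7})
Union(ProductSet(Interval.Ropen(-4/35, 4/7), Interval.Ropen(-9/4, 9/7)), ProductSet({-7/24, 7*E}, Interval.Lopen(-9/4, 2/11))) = Union(ProductSet({-7/24, 7*E}, Interval.Lopen(-9/4, 2/11)), ProductSet(Interval.Ropen(-4/35, 4/7), Interval.Ropen(-9/4, 9/7)))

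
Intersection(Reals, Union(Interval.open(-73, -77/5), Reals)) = Reals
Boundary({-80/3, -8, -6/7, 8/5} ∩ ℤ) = {-8}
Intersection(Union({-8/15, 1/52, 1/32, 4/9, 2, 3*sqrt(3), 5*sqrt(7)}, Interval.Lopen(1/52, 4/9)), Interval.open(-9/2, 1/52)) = {-8/15}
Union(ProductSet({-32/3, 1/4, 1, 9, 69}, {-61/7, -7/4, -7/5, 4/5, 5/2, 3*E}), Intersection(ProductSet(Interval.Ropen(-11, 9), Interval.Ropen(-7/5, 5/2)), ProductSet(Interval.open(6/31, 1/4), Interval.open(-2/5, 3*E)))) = Union(ProductSet({-32/3, 1/4, 1, 9, 69}, {-61/7, -7/4, -7/5, 4/5, 5/2, 3*E}), ProductSet(Interval.open(6/31, 1/4), Interval.open(-2/5, 5/2)))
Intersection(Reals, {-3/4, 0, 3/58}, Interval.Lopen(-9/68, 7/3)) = {0, 3/58}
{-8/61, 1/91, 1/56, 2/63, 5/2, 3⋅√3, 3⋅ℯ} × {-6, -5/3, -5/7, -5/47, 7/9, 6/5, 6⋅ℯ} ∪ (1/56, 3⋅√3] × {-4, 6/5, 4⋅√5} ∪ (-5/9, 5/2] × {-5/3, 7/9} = ((-5/9, 5/2] × {-5/3, 7/9}) ∪ ((1/56, 3⋅√3] × {-4, 6/5, 4⋅√5}) ∪ ({-8/61, 1/91, 1/56, 2/63, 5/2, 3⋅√3, 3⋅ℯ} × {-6, -5/3, -5/7, -5/47, 7/9, 6/5, 6⋅ℯ})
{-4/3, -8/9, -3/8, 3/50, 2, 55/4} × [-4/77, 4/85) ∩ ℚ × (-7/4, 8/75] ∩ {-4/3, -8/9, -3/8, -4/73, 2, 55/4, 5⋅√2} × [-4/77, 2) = {-4/3, -8/9, -3/8, 2, 55/4} × [-4/77, 4/85)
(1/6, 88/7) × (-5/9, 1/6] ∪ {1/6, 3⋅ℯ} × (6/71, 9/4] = ({1/6, 3⋅ℯ} × (6/71, 9/4]) ∪ ((1/6, 88/7) × (-5/9, 1/6])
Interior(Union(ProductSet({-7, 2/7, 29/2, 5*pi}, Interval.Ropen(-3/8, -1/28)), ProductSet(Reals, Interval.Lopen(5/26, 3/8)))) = ProductSet(Reals, Interval.open(5/26, 3/8))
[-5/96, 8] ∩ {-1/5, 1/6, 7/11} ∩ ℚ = {1/6, 7/11}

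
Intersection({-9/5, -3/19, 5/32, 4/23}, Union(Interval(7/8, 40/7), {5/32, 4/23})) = {5/32, 4/23}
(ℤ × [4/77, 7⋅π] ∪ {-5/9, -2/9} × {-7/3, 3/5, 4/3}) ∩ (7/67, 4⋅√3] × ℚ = {1, 2, …, 6} × (ℚ ∩ [4/77, 7⋅π])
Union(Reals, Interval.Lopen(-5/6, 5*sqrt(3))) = Interval(-oo, oo)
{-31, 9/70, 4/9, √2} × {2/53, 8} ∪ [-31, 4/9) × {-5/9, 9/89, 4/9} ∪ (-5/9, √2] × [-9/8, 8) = ([-31, 4/9) × {-5/9, 9/89, 4/9}) ∪ ({-31, 9/70, 4/9, √2} × {2/53, 8}) ∪ ((-5/9, √2] × [-9/8, 8))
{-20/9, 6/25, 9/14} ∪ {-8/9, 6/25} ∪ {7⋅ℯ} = {-20/9, -8/9, 6/25, 9/14, 7⋅ℯ}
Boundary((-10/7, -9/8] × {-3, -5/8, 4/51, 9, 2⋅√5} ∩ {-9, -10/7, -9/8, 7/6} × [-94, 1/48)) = {-9/8} × {-3, -5/8}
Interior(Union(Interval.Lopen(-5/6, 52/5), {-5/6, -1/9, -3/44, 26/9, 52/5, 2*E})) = Interval.open(-5/6, 52/5)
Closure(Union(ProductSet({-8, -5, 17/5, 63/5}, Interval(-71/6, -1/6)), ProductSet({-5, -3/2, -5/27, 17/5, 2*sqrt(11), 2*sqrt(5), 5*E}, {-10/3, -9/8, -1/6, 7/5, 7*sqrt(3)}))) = Union(ProductSet({-8, -5, 17/5, 63/5}, Interval(-71/6, -1/6)), ProductSet({-5, -3/2, -5/27, 17/5, 2*sqrt(11), 2*sqrt(5), 5*E}, {-10/3, -9/8, -1/6, 7/5, 7*sqrt(3)}))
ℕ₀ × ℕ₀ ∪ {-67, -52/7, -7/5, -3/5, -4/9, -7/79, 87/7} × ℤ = (ℕ₀ × ℕ₀) ∪ ({-67, -52/7, -7/5, -3/5, -4/9, -7/79, 87/7} × ℤ)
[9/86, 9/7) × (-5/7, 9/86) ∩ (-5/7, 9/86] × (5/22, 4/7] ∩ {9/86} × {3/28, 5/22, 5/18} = ∅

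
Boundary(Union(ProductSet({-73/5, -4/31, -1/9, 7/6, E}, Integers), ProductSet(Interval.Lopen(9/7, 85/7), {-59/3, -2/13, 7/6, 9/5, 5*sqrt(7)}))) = Union(ProductSet({-73/5, -4/31, -1/9, 7/6, E}, Integers), ProductSet(Interval(9/7, 85/7), {-59/3, -2/13, 7/6, 9/5, 5*sqrt(7)}))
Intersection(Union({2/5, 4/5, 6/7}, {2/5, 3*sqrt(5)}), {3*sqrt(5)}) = {3*sqrt(5)}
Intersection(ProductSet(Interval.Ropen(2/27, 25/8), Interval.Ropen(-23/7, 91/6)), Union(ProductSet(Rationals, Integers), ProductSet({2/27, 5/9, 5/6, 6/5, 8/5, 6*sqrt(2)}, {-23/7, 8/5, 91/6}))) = Union(ProductSet({2/27, 5/9, 5/6, 6/5, 8/5}, {-23/7, 8/5}), ProductSet(Intersection(Interval.Ropen(2/27, 25/8), Rationals), Range(-3, 16, 1)))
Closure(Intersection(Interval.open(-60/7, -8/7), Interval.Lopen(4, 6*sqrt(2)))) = EmptySet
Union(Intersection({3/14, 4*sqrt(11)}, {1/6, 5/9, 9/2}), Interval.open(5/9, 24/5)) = Interval.open(5/9, 24/5)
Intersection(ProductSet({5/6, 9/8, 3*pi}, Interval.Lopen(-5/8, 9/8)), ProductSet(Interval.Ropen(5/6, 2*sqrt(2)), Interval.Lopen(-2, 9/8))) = ProductSet({5/6, 9/8}, Interval.Lopen(-5/8, 9/8))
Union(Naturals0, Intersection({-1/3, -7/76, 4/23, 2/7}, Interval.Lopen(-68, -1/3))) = Union({-1/3}, Naturals0)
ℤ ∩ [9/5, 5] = {2, 3, 4, 5}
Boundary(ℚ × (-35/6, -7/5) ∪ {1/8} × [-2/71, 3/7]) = (ℝ × [-35/6, -7/5]) ∪ ({1/8} × [-2/71, 3/7])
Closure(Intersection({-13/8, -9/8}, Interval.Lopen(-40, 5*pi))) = {-13/8, -9/8}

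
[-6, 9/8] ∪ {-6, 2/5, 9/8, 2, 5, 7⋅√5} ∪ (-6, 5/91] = [-6, 9/8] ∪ {2, 5, 7⋅√5}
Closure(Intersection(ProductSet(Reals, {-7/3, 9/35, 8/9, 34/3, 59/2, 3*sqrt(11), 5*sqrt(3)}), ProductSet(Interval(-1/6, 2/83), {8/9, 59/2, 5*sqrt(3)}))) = ProductSet(Interval(-1/6, 2/83), {8/9, 59/2, 5*sqrt(3)})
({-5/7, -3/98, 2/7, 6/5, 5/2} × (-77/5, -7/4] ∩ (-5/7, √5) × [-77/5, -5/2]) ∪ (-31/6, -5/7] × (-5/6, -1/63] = ({-3/98, 2/7, 6/5} × (-77/5, -5/2]) ∪ ((-31/6, -5/7] × (-5/6, -1/63])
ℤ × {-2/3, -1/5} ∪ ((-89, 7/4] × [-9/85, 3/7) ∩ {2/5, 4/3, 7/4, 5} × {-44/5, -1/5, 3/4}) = ℤ × {-2/3, -1/5}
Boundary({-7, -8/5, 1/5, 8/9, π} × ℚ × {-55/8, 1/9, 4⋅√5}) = {-7, -8/5, 1/5, 8/9, π} × ℝ × {-55/8, 1/9, 4⋅√5}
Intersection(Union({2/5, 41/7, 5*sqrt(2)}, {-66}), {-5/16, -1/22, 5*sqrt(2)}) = {5*sqrt(2)}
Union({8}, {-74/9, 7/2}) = {-74/9, 7/2, 8}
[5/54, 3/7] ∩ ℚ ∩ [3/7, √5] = {3/7}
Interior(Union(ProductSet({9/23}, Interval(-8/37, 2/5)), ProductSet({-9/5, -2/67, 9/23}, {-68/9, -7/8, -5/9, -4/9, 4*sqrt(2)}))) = EmptySet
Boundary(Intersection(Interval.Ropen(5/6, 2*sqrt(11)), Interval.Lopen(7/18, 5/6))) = {5/6}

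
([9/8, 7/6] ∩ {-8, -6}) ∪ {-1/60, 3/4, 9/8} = {-1/60, 3/4, 9/8}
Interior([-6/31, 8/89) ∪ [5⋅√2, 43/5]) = (-6/31, 8/89) ∪ (5⋅√2, 43/5)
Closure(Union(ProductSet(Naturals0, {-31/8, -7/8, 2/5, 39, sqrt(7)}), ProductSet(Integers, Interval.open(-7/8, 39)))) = Union(ProductSet(Integers, Interval(-7/8, 39)), ProductSet(Naturals0, {-31/8, -7/8, 2/5, 39, sqrt(7)}))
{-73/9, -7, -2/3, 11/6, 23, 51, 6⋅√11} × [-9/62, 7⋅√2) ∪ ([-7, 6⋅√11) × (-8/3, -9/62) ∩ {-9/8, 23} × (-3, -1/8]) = ({-9/8} × (-8/3, -9/62)) ∪ ({-73/9, -7, -2/3, 11/6, 23, 51, 6⋅√11} × [-9/62, 7⋅√2))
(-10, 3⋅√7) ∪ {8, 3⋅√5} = (-10, 3⋅√7) ∪ {8}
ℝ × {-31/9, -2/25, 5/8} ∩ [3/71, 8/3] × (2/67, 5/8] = [3/71, 8/3] × {5/8}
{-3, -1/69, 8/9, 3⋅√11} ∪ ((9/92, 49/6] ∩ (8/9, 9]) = {-3, -1/69, 3⋅√11} ∪ [8/9, 49/6]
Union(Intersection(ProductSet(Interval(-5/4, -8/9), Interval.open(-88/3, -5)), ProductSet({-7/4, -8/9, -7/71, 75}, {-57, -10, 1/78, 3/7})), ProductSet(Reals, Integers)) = ProductSet(Reals, Integers)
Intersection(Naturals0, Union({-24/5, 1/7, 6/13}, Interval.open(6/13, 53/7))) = Range(1, 8, 1)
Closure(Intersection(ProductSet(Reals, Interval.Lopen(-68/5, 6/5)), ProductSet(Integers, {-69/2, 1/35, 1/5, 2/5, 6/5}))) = ProductSet(Integers, {1/35, 1/5, 2/5, 6/5})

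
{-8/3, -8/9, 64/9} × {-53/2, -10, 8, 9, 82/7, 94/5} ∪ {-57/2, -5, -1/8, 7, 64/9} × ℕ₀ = ({-57/2, -5, -1/8, 7, 64/9} × ℕ₀) ∪ ({-8/3, -8/9, 64/9} × {-53/2, -10, 8, 9, 82/7, 94/5})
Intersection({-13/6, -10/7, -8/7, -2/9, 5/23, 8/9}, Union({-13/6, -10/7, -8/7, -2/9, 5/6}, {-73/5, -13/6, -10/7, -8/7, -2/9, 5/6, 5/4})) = {-13/6, -10/7, -8/7, -2/9}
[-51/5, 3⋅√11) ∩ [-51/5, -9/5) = [-51/5, -9/5)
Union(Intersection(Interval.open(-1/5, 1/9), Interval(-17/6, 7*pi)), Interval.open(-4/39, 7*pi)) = Interval.open(-1/5, 7*pi)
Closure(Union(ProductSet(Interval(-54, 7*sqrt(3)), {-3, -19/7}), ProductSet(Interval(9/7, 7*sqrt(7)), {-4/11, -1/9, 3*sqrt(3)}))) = Union(ProductSet(Interval(-54, 7*sqrt(3)), {-3, -19/7}), ProductSet(Interval(9/7, 7*sqrt(7)), {-4/11, -1/9, 3*sqrt(3)}))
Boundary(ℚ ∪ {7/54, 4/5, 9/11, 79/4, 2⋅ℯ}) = ℝ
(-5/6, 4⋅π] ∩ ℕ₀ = {0, 1, …, 12}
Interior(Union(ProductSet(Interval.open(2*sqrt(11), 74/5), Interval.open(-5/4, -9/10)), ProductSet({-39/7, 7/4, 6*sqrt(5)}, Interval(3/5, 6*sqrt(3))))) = ProductSet(Interval.open(2*sqrt(11), 74/5), Interval.open(-5/4, -9/10))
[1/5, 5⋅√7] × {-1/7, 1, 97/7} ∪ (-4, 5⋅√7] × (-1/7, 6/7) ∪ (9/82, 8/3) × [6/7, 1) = ((9/82, 8/3) × [6/7, 1)) ∪ ([1/5, 5⋅√7] × {-1/7, 1, 97/7}) ∪ ((-4, 5⋅√7] × (-1/7, 6/7))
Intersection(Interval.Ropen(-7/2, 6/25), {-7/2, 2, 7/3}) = {-7/2}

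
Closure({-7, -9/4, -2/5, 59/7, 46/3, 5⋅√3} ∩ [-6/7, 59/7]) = {-2/5, 59/7}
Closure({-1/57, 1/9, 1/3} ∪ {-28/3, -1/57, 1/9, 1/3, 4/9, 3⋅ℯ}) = {-28/3, -1/57, 1/9, 1/3, 4/9, 3⋅ℯ}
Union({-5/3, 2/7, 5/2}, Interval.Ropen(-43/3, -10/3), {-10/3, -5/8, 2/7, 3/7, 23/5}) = Union({-5/3, -5/8, 2/7, 3/7, 5/2, 23/5}, Interval(-43/3, -10/3))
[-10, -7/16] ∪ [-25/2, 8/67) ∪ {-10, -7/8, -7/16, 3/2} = [-25/2, 8/67) ∪ {3/2}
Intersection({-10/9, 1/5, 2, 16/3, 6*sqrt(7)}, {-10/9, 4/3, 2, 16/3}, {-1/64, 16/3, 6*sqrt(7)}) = {16/3}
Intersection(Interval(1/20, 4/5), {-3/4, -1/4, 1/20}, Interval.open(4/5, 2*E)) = EmptySet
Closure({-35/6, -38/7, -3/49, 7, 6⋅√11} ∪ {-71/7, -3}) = {-71/7, -35/6, -38/7, -3, -3/49, 7, 6⋅√11}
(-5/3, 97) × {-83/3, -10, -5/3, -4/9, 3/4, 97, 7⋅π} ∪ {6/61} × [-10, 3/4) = ({6/61} × [-10, 3/4)) ∪ ((-5/3, 97) × {-83/3, -10, -5/3, -4/9, 3/4, 97, 7⋅π})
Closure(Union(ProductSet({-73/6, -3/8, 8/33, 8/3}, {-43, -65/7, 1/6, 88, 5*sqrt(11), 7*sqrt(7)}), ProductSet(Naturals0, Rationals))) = Union(ProductSet({-73/6, -3/8, 8/33, 8/3}, {-43, -65/7, 1/6, 88, 5*sqrt(11), 7*sqrt(7)}), ProductSet(Naturals0, Reals))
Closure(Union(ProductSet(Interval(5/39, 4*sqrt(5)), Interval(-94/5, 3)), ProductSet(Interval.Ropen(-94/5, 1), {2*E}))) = Union(ProductSet(Interval(-94/5, 1), {2*E}), ProductSet(Interval(5/39, 4*sqrt(5)), Interval(-94/5, 3)))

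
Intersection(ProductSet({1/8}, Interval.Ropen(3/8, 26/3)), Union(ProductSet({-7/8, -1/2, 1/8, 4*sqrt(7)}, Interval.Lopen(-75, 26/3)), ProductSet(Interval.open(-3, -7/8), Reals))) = ProductSet({1/8}, Interval.Ropen(3/8, 26/3))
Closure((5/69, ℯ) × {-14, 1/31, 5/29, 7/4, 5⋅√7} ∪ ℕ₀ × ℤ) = (ℕ₀ × ℤ) ∪ ([5/69, ℯ] × {-14, 1/31, 5/29, 7/4, 5⋅√7})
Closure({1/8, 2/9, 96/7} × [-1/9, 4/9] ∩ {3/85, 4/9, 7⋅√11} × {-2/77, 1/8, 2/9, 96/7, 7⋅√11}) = ∅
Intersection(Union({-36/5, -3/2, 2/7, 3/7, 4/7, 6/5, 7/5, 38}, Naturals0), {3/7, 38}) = {3/7, 38}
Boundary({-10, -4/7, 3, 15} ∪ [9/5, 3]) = {-10, -4/7, 9/5, 3, 15}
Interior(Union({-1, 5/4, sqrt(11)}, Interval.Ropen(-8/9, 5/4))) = Interval.open(-8/9, 5/4)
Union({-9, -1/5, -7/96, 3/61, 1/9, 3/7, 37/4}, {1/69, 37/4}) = {-9, -1/5, -7/96, 1/69, 3/61, 1/9, 3/7, 37/4}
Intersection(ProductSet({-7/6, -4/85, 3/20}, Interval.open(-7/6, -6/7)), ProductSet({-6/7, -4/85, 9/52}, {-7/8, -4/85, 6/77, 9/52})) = ProductSet({-4/85}, {-7/8})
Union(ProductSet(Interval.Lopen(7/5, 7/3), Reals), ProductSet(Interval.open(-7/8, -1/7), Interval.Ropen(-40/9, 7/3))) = Union(ProductSet(Interval.open(-7/8, -1/7), Interval.Ropen(-40/9, 7/3)), ProductSet(Interval.Lopen(7/5, 7/3), Reals))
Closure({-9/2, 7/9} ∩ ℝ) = {-9/2, 7/9}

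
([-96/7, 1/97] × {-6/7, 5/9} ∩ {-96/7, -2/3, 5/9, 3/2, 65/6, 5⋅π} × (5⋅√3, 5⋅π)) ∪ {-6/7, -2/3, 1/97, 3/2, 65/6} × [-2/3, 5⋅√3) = {-6/7, -2/3, 1/97, 3/2, 65/6} × [-2/3, 5⋅√3)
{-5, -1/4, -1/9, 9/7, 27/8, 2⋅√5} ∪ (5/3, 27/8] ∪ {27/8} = {-5, -1/4, -1/9, 9/7, 2⋅√5} ∪ (5/3, 27/8]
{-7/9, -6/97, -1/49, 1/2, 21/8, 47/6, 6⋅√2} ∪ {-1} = {-1, -7/9, -6/97, -1/49, 1/2, 21/8, 47/6, 6⋅√2}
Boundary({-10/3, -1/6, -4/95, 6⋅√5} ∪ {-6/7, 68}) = {-10/3, -6/7, -1/6, -4/95, 68, 6⋅√5}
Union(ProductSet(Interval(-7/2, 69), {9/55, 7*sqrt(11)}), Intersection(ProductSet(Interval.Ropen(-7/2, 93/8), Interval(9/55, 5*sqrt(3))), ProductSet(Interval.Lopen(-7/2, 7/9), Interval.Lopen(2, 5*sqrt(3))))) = Union(ProductSet(Interval.Lopen(-7/2, 7/9), Interval.Lopen(2, 5*sqrt(3))), ProductSet(Interval(-7/2, 69), {9/55, 7*sqrt(11)}))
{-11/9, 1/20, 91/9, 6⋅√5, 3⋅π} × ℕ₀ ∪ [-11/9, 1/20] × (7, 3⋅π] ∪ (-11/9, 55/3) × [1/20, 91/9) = ((-11/9, 55/3) × [1/20, 91/9)) ∪ ([-11/9, 1/20] × (7, 3⋅π]) ∪ ({-11/9, 1/20, 91/9, 6⋅√5, 3⋅π} × ℕ₀)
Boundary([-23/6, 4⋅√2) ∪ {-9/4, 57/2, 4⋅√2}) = {-23/6, 57/2, 4⋅√2}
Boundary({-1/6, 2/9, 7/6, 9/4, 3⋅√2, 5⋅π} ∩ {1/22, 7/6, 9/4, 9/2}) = {7/6, 9/4}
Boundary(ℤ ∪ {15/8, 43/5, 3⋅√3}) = ℤ ∪ {15/8, 43/5, 3⋅√3}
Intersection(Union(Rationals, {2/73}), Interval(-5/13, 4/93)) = Intersection(Interval(-5/13, 4/93), Rationals)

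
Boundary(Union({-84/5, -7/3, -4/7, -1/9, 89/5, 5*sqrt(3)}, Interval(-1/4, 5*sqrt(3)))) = {-84/5, -7/3, -4/7, -1/4, 89/5, 5*sqrt(3)}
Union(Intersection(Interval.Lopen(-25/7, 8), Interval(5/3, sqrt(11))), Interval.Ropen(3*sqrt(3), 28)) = Union(Interval(5/3, sqrt(11)), Interval.Ropen(3*sqrt(3), 28))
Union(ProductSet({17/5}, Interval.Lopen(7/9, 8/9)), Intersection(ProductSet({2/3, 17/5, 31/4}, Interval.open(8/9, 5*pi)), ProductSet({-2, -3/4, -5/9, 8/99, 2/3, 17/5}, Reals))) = Union(ProductSet({17/5}, Interval.Lopen(7/9, 8/9)), ProductSet({2/3, 17/5}, Interval.open(8/9, 5*pi)))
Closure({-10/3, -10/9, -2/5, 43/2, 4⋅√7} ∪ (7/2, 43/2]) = {-10/3, -10/9, -2/5} ∪ [7/2, 43/2]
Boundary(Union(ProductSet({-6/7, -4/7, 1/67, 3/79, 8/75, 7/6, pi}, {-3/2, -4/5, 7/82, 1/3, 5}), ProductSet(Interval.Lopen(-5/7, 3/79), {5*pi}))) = Union(ProductSet({-6/7, -4/7, 1/67, 3/79, 8/75, 7/6, pi}, {-3/2, -4/5, 7/82, 1/3, 5}), ProductSet(Interval(-5/7, 3/79), {5*pi}))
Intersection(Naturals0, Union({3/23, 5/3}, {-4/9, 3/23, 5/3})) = EmptySet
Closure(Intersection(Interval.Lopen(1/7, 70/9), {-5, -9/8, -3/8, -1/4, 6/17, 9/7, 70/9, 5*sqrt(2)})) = {6/17, 9/7, 70/9, 5*sqrt(2)}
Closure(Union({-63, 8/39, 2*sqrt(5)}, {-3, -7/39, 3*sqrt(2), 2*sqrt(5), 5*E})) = {-63, -3, -7/39, 8/39, 3*sqrt(2), 2*sqrt(5), 5*E}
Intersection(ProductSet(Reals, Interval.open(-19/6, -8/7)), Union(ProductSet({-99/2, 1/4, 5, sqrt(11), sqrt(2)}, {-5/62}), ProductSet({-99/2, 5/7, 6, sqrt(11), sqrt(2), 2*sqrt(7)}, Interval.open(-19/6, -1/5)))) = ProductSet({-99/2, 5/7, 6, sqrt(11), sqrt(2), 2*sqrt(7)}, Interval.open(-19/6, -8/7))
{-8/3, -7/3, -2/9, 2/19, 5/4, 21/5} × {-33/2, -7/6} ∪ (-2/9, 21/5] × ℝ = ((-2/9, 21/5] × ℝ) ∪ ({-8/3, -7/3, -2/9, 2/19, 5/4, 21/5} × {-33/2, -7/6})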